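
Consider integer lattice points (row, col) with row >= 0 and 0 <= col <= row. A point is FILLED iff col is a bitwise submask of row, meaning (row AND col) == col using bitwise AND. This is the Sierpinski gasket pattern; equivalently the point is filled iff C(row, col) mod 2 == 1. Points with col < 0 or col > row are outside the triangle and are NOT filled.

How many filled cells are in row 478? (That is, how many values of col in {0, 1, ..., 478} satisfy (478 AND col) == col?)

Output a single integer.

Answer: 128

Derivation:
478 in binary = 111011110
popcount(478) = number of 1-bits in 111011110 = 7
A col c satisfies (478 AND c) == c iff every set bit of c is also set in 478; each of the 7 set bits of 478 can independently be on or off in c.
count = 2^7 = 128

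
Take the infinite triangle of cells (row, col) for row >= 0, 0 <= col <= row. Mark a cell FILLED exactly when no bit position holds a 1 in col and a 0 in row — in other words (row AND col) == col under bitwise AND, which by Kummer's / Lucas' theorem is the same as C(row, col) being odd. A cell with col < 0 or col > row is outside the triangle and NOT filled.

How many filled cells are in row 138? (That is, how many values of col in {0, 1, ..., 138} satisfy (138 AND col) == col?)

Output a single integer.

Answer: 8

Derivation:
138 in binary = 10001010
popcount(138) = number of 1-bits in 10001010 = 3
A col c satisfies (138 AND c) == c iff every set bit of c is also set in 138; each of the 3 set bits of 138 can independently be on or off in c.
count = 2^3 = 8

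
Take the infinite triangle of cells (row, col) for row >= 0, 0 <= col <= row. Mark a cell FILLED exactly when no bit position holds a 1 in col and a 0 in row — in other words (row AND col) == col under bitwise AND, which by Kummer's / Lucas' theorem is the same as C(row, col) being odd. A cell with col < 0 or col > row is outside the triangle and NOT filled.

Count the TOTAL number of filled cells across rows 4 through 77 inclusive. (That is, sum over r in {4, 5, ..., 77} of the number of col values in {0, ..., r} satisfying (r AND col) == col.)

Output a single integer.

r4=100 pc1: +2 =2
r5=101 pc2: +4 =6
r6=110 pc2: +4 =10
r7=111 pc3: +8 =18
r8=1000 pc1: +2 =20
r9=1001 pc2: +4 =24
r10=1010 pc2: +4 =28
r11=1011 pc3: +8 =36
r12=1100 pc2: +4 =40
r13=1101 pc3: +8 =48
r14=1110 pc3: +8 =56
r15=1111 pc4: +16 =72
r16=10000 pc1: +2 =74
r17=10001 pc2: +4 =78
r18=10010 pc2: +4 =82
r19=10011 pc3: +8 =90
r20=10100 pc2: +4 =94
r21=10101 pc3: +8 =102
r22=10110 pc3: +8 =110
r23=10111 pc4: +16 =126
r24=11000 pc2: +4 =130
r25=11001 pc3: +8 =138
r26=11010 pc3: +8 =146
r27=11011 pc4: +16 =162
r28=11100 pc3: +8 =170
r29=11101 pc4: +16 =186
r30=11110 pc4: +16 =202
r31=11111 pc5: +32 =234
r32=100000 pc1: +2 =236
r33=100001 pc2: +4 =240
r34=100010 pc2: +4 =244
r35=100011 pc3: +8 =252
r36=100100 pc2: +4 =256
r37=100101 pc3: +8 =264
r38=100110 pc3: +8 =272
r39=100111 pc4: +16 =288
r40=101000 pc2: +4 =292
r41=101001 pc3: +8 =300
r42=101010 pc3: +8 =308
r43=101011 pc4: +16 =324
r44=101100 pc3: +8 =332
r45=101101 pc4: +16 =348
r46=101110 pc4: +16 =364
r47=101111 pc5: +32 =396
r48=110000 pc2: +4 =400
r49=110001 pc3: +8 =408
r50=110010 pc3: +8 =416
r51=110011 pc4: +16 =432
r52=110100 pc3: +8 =440
r53=110101 pc4: +16 =456
r54=110110 pc4: +16 =472
r55=110111 pc5: +32 =504
r56=111000 pc3: +8 =512
r57=111001 pc4: +16 =528
r58=111010 pc4: +16 =544
r59=111011 pc5: +32 =576
r60=111100 pc4: +16 =592
r61=111101 pc5: +32 =624
r62=111110 pc5: +32 =656
r63=111111 pc6: +64 =720
r64=1000000 pc1: +2 =722
r65=1000001 pc2: +4 =726
r66=1000010 pc2: +4 =730
r67=1000011 pc3: +8 =738
r68=1000100 pc2: +4 =742
r69=1000101 pc3: +8 =750
r70=1000110 pc3: +8 =758
r71=1000111 pc4: +16 =774
r72=1001000 pc2: +4 =778
r73=1001001 pc3: +8 =786
r74=1001010 pc3: +8 =794
r75=1001011 pc4: +16 =810
r76=1001100 pc3: +8 =818
r77=1001101 pc4: +16 =834

Answer: 834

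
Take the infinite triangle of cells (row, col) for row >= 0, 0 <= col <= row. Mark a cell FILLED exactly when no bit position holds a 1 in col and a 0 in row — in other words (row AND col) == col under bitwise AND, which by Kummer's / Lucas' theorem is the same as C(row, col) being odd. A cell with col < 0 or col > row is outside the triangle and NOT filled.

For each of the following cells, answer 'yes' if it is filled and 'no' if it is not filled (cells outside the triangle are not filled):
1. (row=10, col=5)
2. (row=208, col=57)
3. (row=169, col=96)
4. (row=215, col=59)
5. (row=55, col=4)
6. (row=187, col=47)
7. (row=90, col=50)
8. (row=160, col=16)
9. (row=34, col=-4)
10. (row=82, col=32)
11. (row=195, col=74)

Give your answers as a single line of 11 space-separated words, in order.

(10,5): row=0b1010, col=0b101, row AND col = 0b0 = 0; 0 != 5 -> empty
(208,57): row=0b11010000, col=0b111001, row AND col = 0b10000 = 16; 16 != 57 -> empty
(169,96): row=0b10101001, col=0b1100000, row AND col = 0b100000 = 32; 32 != 96 -> empty
(215,59): row=0b11010111, col=0b111011, row AND col = 0b10011 = 19; 19 != 59 -> empty
(55,4): row=0b110111, col=0b100, row AND col = 0b100 = 4; 4 == 4 -> filled
(187,47): row=0b10111011, col=0b101111, row AND col = 0b101011 = 43; 43 != 47 -> empty
(90,50): row=0b1011010, col=0b110010, row AND col = 0b10010 = 18; 18 != 50 -> empty
(160,16): row=0b10100000, col=0b10000, row AND col = 0b0 = 0; 0 != 16 -> empty
(34,-4): col outside [0, 34] -> not filled
(82,32): row=0b1010010, col=0b100000, row AND col = 0b0 = 0; 0 != 32 -> empty
(195,74): row=0b11000011, col=0b1001010, row AND col = 0b1000010 = 66; 66 != 74 -> empty

Answer: no no no no yes no no no no no no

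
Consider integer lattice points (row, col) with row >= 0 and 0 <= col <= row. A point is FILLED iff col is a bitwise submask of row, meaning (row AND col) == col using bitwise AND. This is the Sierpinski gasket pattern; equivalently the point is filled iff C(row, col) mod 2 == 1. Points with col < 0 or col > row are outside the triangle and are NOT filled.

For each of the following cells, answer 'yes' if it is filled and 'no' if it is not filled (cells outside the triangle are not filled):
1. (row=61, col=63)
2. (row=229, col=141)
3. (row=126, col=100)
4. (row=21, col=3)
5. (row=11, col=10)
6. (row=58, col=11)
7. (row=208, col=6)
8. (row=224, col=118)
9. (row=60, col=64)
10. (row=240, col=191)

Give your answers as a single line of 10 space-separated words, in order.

(61,63): col outside [0, 61] -> not filled
(229,141): row=0b11100101, col=0b10001101, row AND col = 0b10000101 = 133; 133 != 141 -> empty
(126,100): row=0b1111110, col=0b1100100, row AND col = 0b1100100 = 100; 100 == 100 -> filled
(21,3): row=0b10101, col=0b11, row AND col = 0b1 = 1; 1 != 3 -> empty
(11,10): row=0b1011, col=0b1010, row AND col = 0b1010 = 10; 10 == 10 -> filled
(58,11): row=0b111010, col=0b1011, row AND col = 0b1010 = 10; 10 != 11 -> empty
(208,6): row=0b11010000, col=0b110, row AND col = 0b0 = 0; 0 != 6 -> empty
(224,118): row=0b11100000, col=0b1110110, row AND col = 0b1100000 = 96; 96 != 118 -> empty
(60,64): col outside [0, 60] -> not filled
(240,191): row=0b11110000, col=0b10111111, row AND col = 0b10110000 = 176; 176 != 191 -> empty

Answer: no no yes no yes no no no no no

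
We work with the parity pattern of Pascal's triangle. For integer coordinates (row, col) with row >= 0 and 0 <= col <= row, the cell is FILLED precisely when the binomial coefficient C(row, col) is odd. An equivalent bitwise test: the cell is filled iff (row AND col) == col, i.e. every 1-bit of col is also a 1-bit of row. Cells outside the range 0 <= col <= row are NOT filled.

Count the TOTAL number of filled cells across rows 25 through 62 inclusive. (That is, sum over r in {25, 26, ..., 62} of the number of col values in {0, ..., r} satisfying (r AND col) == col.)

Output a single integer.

r25=11001 pc3: +8 =8
r26=11010 pc3: +8 =16
r27=11011 pc4: +16 =32
r28=11100 pc3: +8 =40
r29=11101 pc4: +16 =56
r30=11110 pc4: +16 =72
r31=11111 pc5: +32 =104
r32=100000 pc1: +2 =106
r33=100001 pc2: +4 =110
r34=100010 pc2: +4 =114
r35=100011 pc3: +8 =122
r36=100100 pc2: +4 =126
r37=100101 pc3: +8 =134
r38=100110 pc3: +8 =142
r39=100111 pc4: +16 =158
r40=101000 pc2: +4 =162
r41=101001 pc3: +8 =170
r42=101010 pc3: +8 =178
r43=101011 pc4: +16 =194
r44=101100 pc3: +8 =202
r45=101101 pc4: +16 =218
r46=101110 pc4: +16 =234
r47=101111 pc5: +32 =266
r48=110000 pc2: +4 =270
r49=110001 pc3: +8 =278
r50=110010 pc3: +8 =286
r51=110011 pc4: +16 =302
r52=110100 pc3: +8 =310
r53=110101 pc4: +16 =326
r54=110110 pc4: +16 =342
r55=110111 pc5: +32 =374
r56=111000 pc3: +8 =382
r57=111001 pc4: +16 =398
r58=111010 pc4: +16 =414
r59=111011 pc5: +32 =446
r60=111100 pc4: +16 =462
r61=111101 pc5: +32 =494
r62=111110 pc5: +32 =526

Answer: 526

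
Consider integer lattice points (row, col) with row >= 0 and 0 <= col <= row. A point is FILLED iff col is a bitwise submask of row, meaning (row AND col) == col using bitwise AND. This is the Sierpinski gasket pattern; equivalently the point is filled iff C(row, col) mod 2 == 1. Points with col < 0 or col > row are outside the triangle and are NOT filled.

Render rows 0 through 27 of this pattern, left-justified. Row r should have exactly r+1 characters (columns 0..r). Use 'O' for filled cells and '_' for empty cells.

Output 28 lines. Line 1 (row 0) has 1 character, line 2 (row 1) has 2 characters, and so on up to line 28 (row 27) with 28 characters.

Answer: O
OO
O_O
OOOO
O___O
OO__OO
O_O_O_O
OOOOOOOO
O_______O
OO______OO
O_O_____O_O
OOOO____OOOO
O___O___O___O
OO__OO__OO__OO
O_O_O_O_O_O_O_O
OOOOOOOOOOOOOOOO
O_______________O
OO______________OO
O_O_____________O_O
OOOO____________OOOO
O___O___________O___O
OO__OO__________OO__OO
O_O_O_O_________O_O_O_O
OOOOOOOO________OOOOOOOO
O_______O_______O_______O
OO______OO______OO______OO
O_O_____O_O_____O_O_____O_O
OOOO____OOOO____OOOO____OOOO

Derivation:
r0=0: O
r1=1: OO
r2=10: O_O
r3=11: OOOO
r4=100: O___O
r5=101: OO__OO
r6=110: O_O_O_O
r7=111: OOOOOOOO
r8=1000: O_______O
r9=1001: OO______OO
r10=1010: O_O_____O_O
r11=1011: OOOO____OOOO
r12=1100: O___O___O___O
r13=1101: OO__OO__OO__OO
r14=1110: O_O_O_O_O_O_O_O
r15=1111: OOOOOOOOOOOOOOOO
r16=10000: O_______________O
r17=10001: OO______________OO
r18=10010: O_O_____________O_O
r19=10011: OOOO____________OOOO
r20=10100: O___O___________O___O
r21=10101: OO__OO__________OO__OO
r22=10110: O_O_O_O_________O_O_O_O
r23=10111: OOOOOOOO________OOOOOOOO
r24=11000: O_______O_______O_______O
r25=11001: OO______OO______OO______OO
r26=11010: O_O_____O_O_____O_O_____O_O
r27=11011: OOOO____OOOO____OOOO____OOOO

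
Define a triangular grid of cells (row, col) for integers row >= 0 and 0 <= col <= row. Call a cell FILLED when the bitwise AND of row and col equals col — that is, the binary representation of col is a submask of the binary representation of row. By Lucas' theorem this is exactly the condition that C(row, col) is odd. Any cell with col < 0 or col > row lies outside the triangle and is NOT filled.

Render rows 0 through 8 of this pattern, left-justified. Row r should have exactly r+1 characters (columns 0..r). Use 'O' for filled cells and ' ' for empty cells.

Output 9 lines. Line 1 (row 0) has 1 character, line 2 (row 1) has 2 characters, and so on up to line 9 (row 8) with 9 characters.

Answer: O
OO
O O
OOOO
O   O
OO  OO
O O O O
OOOOOOOO
O       O

Derivation:
r0=0: O
r1=1: OO
r2=10: O O
r3=11: OOOO
r4=100: O   O
r5=101: OO  OO
r6=110: O O O O
r7=111: OOOOOOOO
r8=1000: O       O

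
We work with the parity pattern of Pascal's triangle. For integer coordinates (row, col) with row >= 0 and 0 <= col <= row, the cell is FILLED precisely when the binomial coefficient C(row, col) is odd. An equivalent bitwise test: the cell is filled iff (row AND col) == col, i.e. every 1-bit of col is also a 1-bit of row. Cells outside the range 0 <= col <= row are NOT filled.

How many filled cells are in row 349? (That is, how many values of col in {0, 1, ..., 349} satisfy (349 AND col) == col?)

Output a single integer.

349 in binary = 101011101
popcount(349) = number of 1-bits in 101011101 = 6
A col c satisfies (349 AND c) == c iff every set bit of c is also set in 349; each of the 6 set bits of 349 can independently be on or off in c.
count = 2^6 = 64

Answer: 64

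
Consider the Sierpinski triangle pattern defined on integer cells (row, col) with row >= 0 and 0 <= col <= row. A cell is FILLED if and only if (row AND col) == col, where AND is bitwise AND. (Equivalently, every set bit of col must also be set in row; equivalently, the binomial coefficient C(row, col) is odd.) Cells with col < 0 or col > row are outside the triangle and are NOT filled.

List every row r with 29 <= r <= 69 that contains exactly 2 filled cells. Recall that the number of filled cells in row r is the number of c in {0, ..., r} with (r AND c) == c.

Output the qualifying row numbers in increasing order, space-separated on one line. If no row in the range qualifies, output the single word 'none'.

Answer: 32 64

Derivation:
Row r has 2^popcount(r) filled cells, so we need popcount(r) = log2(2) = 1.
Scan r = 29..69 and keep those with exactly 1 one-bits:
r=29=11101 popcount=4 -> skip
r=30=11110 popcount=4 -> skip
r=31=11111 popcount=5 -> skip
r=32=100000 popcount=1 -> KEEP
r=33=100001 popcount=2 -> skip
r=34=100010 popcount=2 -> skip
r=35=100011 popcount=3 -> skip
r=36=100100 popcount=2 -> skip
r=37=100101 popcount=3 -> skip
r=38=100110 popcount=3 -> skip
r=39=100111 popcount=4 -> skip
r=40=101000 popcount=2 -> skip
r=41=101001 popcount=3 -> skip
r=42=101010 popcount=3 -> skip
r=43=101011 popcount=4 -> skip
r=44=101100 popcount=3 -> skip
r=45=101101 popcount=4 -> skip
r=46=101110 popcount=4 -> skip
r=47=101111 popcount=5 -> skip
r=48=110000 popcount=2 -> skip
r=49=110001 popcount=3 -> skip
r=50=110010 popcount=3 -> skip
r=51=110011 popcount=4 -> skip
r=52=110100 popcount=3 -> skip
r=53=110101 popcount=4 -> skip
r=54=110110 popcount=4 -> skip
r=55=110111 popcount=5 -> skip
r=56=111000 popcount=3 -> skip
r=57=111001 popcount=4 -> skip
r=58=111010 popcount=4 -> skip
r=59=111011 popcount=5 -> skip
r=60=111100 popcount=4 -> skip
r=61=111101 popcount=5 -> skip
r=62=111110 popcount=5 -> skip
r=63=111111 popcount=6 -> skip
r=64=1000000 popcount=1 -> KEEP
r=65=1000001 popcount=2 -> skip
r=66=1000010 popcount=2 -> skip
r=67=1000011 popcount=3 -> skip
r=68=1000100 popcount=2 -> skip
r=69=1000101 popcount=3 -> skip
Kept rows: 32 64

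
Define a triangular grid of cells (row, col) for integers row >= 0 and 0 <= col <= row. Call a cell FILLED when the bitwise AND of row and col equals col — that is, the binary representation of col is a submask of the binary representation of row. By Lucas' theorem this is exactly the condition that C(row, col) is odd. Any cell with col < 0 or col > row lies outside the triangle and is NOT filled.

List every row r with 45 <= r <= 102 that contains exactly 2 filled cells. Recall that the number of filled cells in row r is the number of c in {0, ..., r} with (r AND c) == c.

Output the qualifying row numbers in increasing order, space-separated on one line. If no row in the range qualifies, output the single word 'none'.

Row r has 2^popcount(r) filled cells, so we need popcount(r) = log2(2) = 1.
Scan r = 45..102 and keep those with exactly 1 one-bits:
r=45=101101 popcount=4 -> skip
r=46=101110 popcount=4 -> skip
r=47=101111 popcount=5 -> skip
r=48=110000 popcount=2 -> skip
r=49=110001 popcount=3 -> skip
r=50=110010 popcount=3 -> skip
r=51=110011 popcount=4 -> skip
r=52=110100 popcount=3 -> skip
r=53=110101 popcount=4 -> skip
r=54=110110 popcount=4 -> skip
r=55=110111 popcount=5 -> skip
r=56=111000 popcount=3 -> skip
r=57=111001 popcount=4 -> skip
r=58=111010 popcount=4 -> skip
r=59=111011 popcount=5 -> skip
r=60=111100 popcount=4 -> skip
r=61=111101 popcount=5 -> skip
r=62=111110 popcount=5 -> skip
r=63=111111 popcount=6 -> skip
r=64=1000000 popcount=1 -> KEEP
r=65=1000001 popcount=2 -> skip
r=66=1000010 popcount=2 -> skip
r=67=1000011 popcount=3 -> skip
r=68=1000100 popcount=2 -> skip
r=69=1000101 popcount=3 -> skip
r=70=1000110 popcount=3 -> skip
r=71=1000111 popcount=4 -> skip
r=72=1001000 popcount=2 -> skip
r=73=1001001 popcount=3 -> skip
r=74=1001010 popcount=3 -> skip
r=75=1001011 popcount=4 -> skip
r=76=1001100 popcount=3 -> skip
r=77=1001101 popcount=4 -> skip
r=78=1001110 popcount=4 -> skip
r=79=1001111 popcount=5 -> skip
r=80=1010000 popcount=2 -> skip
r=81=1010001 popcount=3 -> skip
r=82=1010010 popcount=3 -> skip
r=83=1010011 popcount=4 -> skip
r=84=1010100 popcount=3 -> skip
r=85=1010101 popcount=4 -> skip
r=86=1010110 popcount=4 -> skip
r=87=1010111 popcount=5 -> skip
r=88=1011000 popcount=3 -> skip
r=89=1011001 popcount=4 -> skip
r=90=1011010 popcount=4 -> skip
r=91=1011011 popcount=5 -> skip
r=92=1011100 popcount=4 -> skip
r=93=1011101 popcount=5 -> skip
r=94=1011110 popcount=5 -> skip
r=95=1011111 popcount=6 -> skip
r=96=1100000 popcount=2 -> skip
r=97=1100001 popcount=3 -> skip
r=98=1100010 popcount=3 -> skip
r=99=1100011 popcount=4 -> skip
r=100=1100100 popcount=3 -> skip
r=101=1100101 popcount=4 -> skip
r=102=1100110 popcount=4 -> skip
Kept rows: 64

Answer: 64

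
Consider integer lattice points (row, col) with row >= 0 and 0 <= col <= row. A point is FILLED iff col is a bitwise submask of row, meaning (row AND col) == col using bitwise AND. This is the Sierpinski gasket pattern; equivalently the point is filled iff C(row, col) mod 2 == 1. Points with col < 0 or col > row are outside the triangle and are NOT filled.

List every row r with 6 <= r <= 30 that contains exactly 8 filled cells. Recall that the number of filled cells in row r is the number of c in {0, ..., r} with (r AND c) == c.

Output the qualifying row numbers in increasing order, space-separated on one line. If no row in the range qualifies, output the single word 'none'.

Row r has 2^popcount(r) filled cells, so we need popcount(r) = log2(8) = 3.
Scan r = 6..30 and keep those with exactly 3 one-bits:
r=6=110 popcount=2 -> skip
r=7=111 popcount=3 -> KEEP
r=8=1000 popcount=1 -> skip
r=9=1001 popcount=2 -> skip
r=10=1010 popcount=2 -> skip
r=11=1011 popcount=3 -> KEEP
r=12=1100 popcount=2 -> skip
r=13=1101 popcount=3 -> KEEP
r=14=1110 popcount=3 -> KEEP
r=15=1111 popcount=4 -> skip
r=16=10000 popcount=1 -> skip
r=17=10001 popcount=2 -> skip
r=18=10010 popcount=2 -> skip
r=19=10011 popcount=3 -> KEEP
r=20=10100 popcount=2 -> skip
r=21=10101 popcount=3 -> KEEP
r=22=10110 popcount=3 -> KEEP
r=23=10111 popcount=4 -> skip
r=24=11000 popcount=2 -> skip
r=25=11001 popcount=3 -> KEEP
r=26=11010 popcount=3 -> KEEP
r=27=11011 popcount=4 -> skip
r=28=11100 popcount=3 -> KEEP
r=29=11101 popcount=4 -> skip
r=30=11110 popcount=4 -> skip
Kept rows: 7 11 13 14 19 21 22 25 26 28

Answer: 7 11 13 14 19 21 22 25 26 28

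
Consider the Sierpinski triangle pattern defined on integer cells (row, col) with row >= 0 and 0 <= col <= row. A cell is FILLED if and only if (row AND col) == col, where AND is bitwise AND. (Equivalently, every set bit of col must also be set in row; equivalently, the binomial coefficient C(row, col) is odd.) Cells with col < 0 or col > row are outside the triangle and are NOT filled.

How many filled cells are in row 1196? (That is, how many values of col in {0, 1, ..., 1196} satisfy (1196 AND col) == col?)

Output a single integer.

Answer: 32

Derivation:
1196 in binary = 10010101100
popcount(1196) = number of 1-bits in 10010101100 = 5
A col c satisfies (1196 AND c) == c iff every set bit of c is also set in 1196; each of the 5 set bits of 1196 can independently be on or off in c.
count = 2^5 = 32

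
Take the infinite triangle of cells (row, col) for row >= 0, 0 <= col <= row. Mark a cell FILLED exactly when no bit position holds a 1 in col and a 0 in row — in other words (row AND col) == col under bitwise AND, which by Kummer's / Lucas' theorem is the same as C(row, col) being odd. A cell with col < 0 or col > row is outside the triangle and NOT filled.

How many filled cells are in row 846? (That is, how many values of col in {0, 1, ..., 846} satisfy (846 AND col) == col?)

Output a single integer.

Answer: 64

Derivation:
846 in binary = 1101001110
popcount(846) = number of 1-bits in 1101001110 = 6
A col c satisfies (846 AND c) == c iff every set bit of c is also set in 846; each of the 6 set bits of 846 can independently be on or off in c.
count = 2^6 = 64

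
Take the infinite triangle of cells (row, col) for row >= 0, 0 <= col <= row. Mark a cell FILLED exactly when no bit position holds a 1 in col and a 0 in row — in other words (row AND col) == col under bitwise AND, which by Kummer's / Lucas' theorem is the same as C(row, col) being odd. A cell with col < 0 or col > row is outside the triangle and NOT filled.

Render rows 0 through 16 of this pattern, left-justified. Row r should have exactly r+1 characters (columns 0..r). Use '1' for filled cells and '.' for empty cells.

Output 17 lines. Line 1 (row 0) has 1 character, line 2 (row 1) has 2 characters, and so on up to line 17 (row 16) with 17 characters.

r0=0: 1
r1=1: 11
r2=10: 1.1
r3=11: 1111
r4=100: 1...1
r5=101: 11..11
r6=110: 1.1.1.1
r7=111: 11111111
r8=1000: 1.......1
r9=1001: 11......11
r10=1010: 1.1.....1.1
r11=1011: 1111....1111
r12=1100: 1...1...1...1
r13=1101: 11..11..11..11
r14=1110: 1.1.1.1.1.1.1.1
r15=1111: 1111111111111111
r16=10000: 1...............1

Answer: 1
11
1.1
1111
1...1
11..11
1.1.1.1
11111111
1.......1
11......11
1.1.....1.1
1111....1111
1...1...1...1
11..11..11..11
1.1.1.1.1.1.1.1
1111111111111111
1...............1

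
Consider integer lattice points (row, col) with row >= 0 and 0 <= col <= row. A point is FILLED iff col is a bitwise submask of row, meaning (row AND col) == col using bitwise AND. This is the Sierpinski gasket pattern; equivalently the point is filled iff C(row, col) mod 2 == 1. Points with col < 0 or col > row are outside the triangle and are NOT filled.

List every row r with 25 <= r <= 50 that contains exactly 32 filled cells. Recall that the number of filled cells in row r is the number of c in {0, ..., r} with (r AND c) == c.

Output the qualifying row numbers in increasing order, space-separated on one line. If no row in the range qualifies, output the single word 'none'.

Row r has 2^popcount(r) filled cells, so we need popcount(r) = log2(32) = 5.
Scan r = 25..50 and keep those with exactly 5 one-bits:
r=25=11001 popcount=3 -> skip
r=26=11010 popcount=3 -> skip
r=27=11011 popcount=4 -> skip
r=28=11100 popcount=3 -> skip
r=29=11101 popcount=4 -> skip
r=30=11110 popcount=4 -> skip
r=31=11111 popcount=5 -> KEEP
r=32=100000 popcount=1 -> skip
r=33=100001 popcount=2 -> skip
r=34=100010 popcount=2 -> skip
r=35=100011 popcount=3 -> skip
r=36=100100 popcount=2 -> skip
r=37=100101 popcount=3 -> skip
r=38=100110 popcount=3 -> skip
r=39=100111 popcount=4 -> skip
r=40=101000 popcount=2 -> skip
r=41=101001 popcount=3 -> skip
r=42=101010 popcount=3 -> skip
r=43=101011 popcount=4 -> skip
r=44=101100 popcount=3 -> skip
r=45=101101 popcount=4 -> skip
r=46=101110 popcount=4 -> skip
r=47=101111 popcount=5 -> KEEP
r=48=110000 popcount=2 -> skip
r=49=110001 popcount=3 -> skip
r=50=110010 popcount=3 -> skip
Kept rows: 31 47

Answer: 31 47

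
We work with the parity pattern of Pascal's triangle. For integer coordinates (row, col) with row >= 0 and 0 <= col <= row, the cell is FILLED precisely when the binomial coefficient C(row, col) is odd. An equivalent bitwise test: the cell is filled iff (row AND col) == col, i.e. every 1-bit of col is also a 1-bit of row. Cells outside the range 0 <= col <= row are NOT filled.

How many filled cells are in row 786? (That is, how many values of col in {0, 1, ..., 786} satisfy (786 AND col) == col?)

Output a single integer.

Answer: 16

Derivation:
786 in binary = 1100010010
popcount(786) = number of 1-bits in 1100010010 = 4
A col c satisfies (786 AND c) == c iff every set bit of c is also set in 786; each of the 4 set bits of 786 can independently be on or off in c.
count = 2^4 = 16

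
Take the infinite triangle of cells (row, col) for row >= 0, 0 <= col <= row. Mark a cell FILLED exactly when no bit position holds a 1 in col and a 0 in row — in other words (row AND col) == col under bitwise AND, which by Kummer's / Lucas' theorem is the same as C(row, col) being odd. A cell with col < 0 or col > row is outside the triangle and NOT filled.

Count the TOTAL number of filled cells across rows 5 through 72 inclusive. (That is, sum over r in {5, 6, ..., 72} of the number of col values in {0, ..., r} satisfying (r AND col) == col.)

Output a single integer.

r5=101 pc2: +4 =4
r6=110 pc2: +4 =8
r7=111 pc3: +8 =16
r8=1000 pc1: +2 =18
r9=1001 pc2: +4 =22
r10=1010 pc2: +4 =26
r11=1011 pc3: +8 =34
r12=1100 pc2: +4 =38
r13=1101 pc3: +8 =46
r14=1110 pc3: +8 =54
r15=1111 pc4: +16 =70
r16=10000 pc1: +2 =72
r17=10001 pc2: +4 =76
r18=10010 pc2: +4 =80
r19=10011 pc3: +8 =88
r20=10100 pc2: +4 =92
r21=10101 pc3: +8 =100
r22=10110 pc3: +8 =108
r23=10111 pc4: +16 =124
r24=11000 pc2: +4 =128
r25=11001 pc3: +8 =136
r26=11010 pc3: +8 =144
r27=11011 pc4: +16 =160
r28=11100 pc3: +8 =168
r29=11101 pc4: +16 =184
r30=11110 pc4: +16 =200
r31=11111 pc5: +32 =232
r32=100000 pc1: +2 =234
r33=100001 pc2: +4 =238
r34=100010 pc2: +4 =242
r35=100011 pc3: +8 =250
r36=100100 pc2: +4 =254
r37=100101 pc3: +8 =262
r38=100110 pc3: +8 =270
r39=100111 pc4: +16 =286
r40=101000 pc2: +4 =290
r41=101001 pc3: +8 =298
r42=101010 pc3: +8 =306
r43=101011 pc4: +16 =322
r44=101100 pc3: +8 =330
r45=101101 pc4: +16 =346
r46=101110 pc4: +16 =362
r47=101111 pc5: +32 =394
r48=110000 pc2: +4 =398
r49=110001 pc3: +8 =406
r50=110010 pc3: +8 =414
r51=110011 pc4: +16 =430
r52=110100 pc3: +8 =438
r53=110101 pc4: +16 =454
r54=110110 pc4: +16 =470
r55=110111 pc5: +32 =502
r56=111000 pc3: +8 =510
r57=111001 pc4: +16 =526
r58=111010 pc4: +16 =542
r59=111011 pc5: +32 =574
r60=111100 pc4: +16 =590
r61=111101 pc5: +32 =622
r62=111110 pc5: +32 =654
r63=111111 pc6: +64 =718
r64=1000000 pc1: +2 =720
r65=1000001 pc2: +4 =724
r66=1000010 pc2: +4 =728
r67=1000011 pc3: +8 =736
r68=1000100 pc2: +4 =740
r69=1000101 pc3: +8 =748
r70=1000110 pc3: +8 =756
r71=1000111 pc4: +16 =772
r72=1001000 pc2: +4 =776

Answer: 776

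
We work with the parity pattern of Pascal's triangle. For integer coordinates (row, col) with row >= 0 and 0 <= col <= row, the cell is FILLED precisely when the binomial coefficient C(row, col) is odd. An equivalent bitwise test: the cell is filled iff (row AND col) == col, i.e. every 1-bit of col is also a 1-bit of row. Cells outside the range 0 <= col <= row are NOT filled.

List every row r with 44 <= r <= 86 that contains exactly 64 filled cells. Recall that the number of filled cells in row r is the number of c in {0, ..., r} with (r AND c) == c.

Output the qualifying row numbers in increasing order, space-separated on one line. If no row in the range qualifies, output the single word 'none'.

Answer: 63

Derivation:
Row r has 2^popcount(r) filled cells, so we need popcount(r) = log2(64) = 6.
Scan r = 44..86 and keep those with exactly 6 one-bits:
r=44=101100 popcount=3 -> skip
r=45=101101 popcount=4 -> skip
r=46=101110 popcount=4 -> skip
r=47=101111 popcount=5 -> skip
r=48=110000 popcount=2 -> skip
r=49=110001 popcount=3 -> skip
r=50=110010 popcount=3 -> skip
r=51=110011 popcount=4 -> skip
r=52=110100 popcount=3 -> skip
r=53=110101 popcount=4 -> skip
r=54=110110 popcount=4 -> skip
r=55=110111 popcount=5 -> skip
r=56=111000 popcount=3 -> skip
r=57=111001 popcount=4 -> skip
r=58=111010 popcount=4 -> skip
r=59=111011 popcount=5 -> skip
r=60=111100 popcount=4 -> skip
r=61=111101 popcount=5 -> skip
r=62=111110 popcount=5 -> skip
r=63=111111 popcount=6 -> KEEP
r=64=1000000 popcount=1 -> skip
r=65=1000001 popcount=2 -> skip
r=66=1000010 popcount=2 -> skip
r=67=1000011 popcount=3 -> skip
r=68=1000100 popcount=2 -> skip
r=69=1000101 popcount=3 -> skip
r=70=1000110 popcount=3 -> skip
r=71=1000111 popcount=4 -> skip
r=72=1001000 popcount=2 -> skip
r=73=1001001 popcount=3 -> skip
r=74=1001010 popcount=3 -> skip
r=75=1001011 popcount=4 -> skip
r=76=1001100 popcount=3 -> skip
r=77=1001101 popcount=4 -> skip
r=78=1001110 popcount=4 -> skip
r=79=1001111 popcount=5 -> skip
r=80=1010000 popcount=2 -> skip
r=81=1010001 popcount=3 -> skip
r=82=1010010 popcount=3 -> skip
r=83=1010011 popcount=4 -> skip
r=84=1010100 popcount=3 -> skip
r=85=1010101 popcount=4 -> skip
r=86=1010110 popcount=4 -> skip
Kept rows: 63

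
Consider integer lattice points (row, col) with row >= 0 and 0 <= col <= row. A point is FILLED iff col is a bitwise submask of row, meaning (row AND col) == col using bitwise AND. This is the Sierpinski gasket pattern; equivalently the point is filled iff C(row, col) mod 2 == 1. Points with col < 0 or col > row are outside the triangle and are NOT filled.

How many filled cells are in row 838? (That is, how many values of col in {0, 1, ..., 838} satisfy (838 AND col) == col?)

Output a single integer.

Answer: 32

Derivation:
838 in binary = 1101000110
popcount(838) = number of 1-bits in 1101000110 = 5
A col c satisfies (838 AND c) == c iff every set bit of c is also set in 838; each of the 5 set bits of 838 can independently be on or off in c.
count = 2^5 = 32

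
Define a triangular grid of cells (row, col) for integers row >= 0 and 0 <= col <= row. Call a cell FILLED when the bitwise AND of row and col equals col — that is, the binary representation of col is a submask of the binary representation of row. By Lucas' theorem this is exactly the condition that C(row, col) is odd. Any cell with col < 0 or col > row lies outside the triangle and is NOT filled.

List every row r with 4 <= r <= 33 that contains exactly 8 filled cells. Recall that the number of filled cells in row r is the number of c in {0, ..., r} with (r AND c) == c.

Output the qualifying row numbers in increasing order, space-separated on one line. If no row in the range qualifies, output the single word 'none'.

Answer: 7 11 13 14 19 21 22 25 26 28

Derivation:
Row r has 2^popcount(r) filled cells, so we need popcount(r) = log2(8) = 3.
Scan r = 4..33 and keep those with exactly 3 one-bits:
r=4=100 popcount=1 -> skip
r=5=101 popcount=2 -> skip
r=6=110 popcount=2 -> skip
r=7=111 popcount=3 -> KEEP
r=8=1000 popcount=1 -> skip
r=9=1001 popcount=2 -> skip
r=10=1010 popcount=2 -> skip
r=11=1011 popcount=3 -> KEEP
r=12=1100 popcount=2 -> skip
r=13=1101 popcount=3 -> KEEP
r=14=1110 popcount=3 -> KEEP
r=15=1111 popcount=4 -> skip
r=16=10000 popcount=1 -> skip
r=17=10001 popcount=2 -> skip
r=18=10010 popcount=2 -> skip
r=19=10011 popcount=3 -> KEEP
r=20=10100 popcount=2 -> skip
r=21=10101 popcount=3 -> KEEP
r=22=10110 popcount=3 -> KEEP
r=23=10111 popcount=4 -> skip
r=24=11000 popcount=2 -> skip
r=25=11001 popcount=3 -> KEEP
r=26=11010 popcount=3 -> KEEP
r=27=11011 popcount=4 -> skip
r=28=11100 popcount=3 -> KEEP
r=29=11101 popcount=4 -> skip
r=30=11110 popcount=4 -> skip
r=31=11111 popcount=5 -> skip
r=32=100000 popcount=1 -> skip
r=33=100001 popcount=2 -> skip
Kept rows: 7 11 13 14 19 21 22 25 26 28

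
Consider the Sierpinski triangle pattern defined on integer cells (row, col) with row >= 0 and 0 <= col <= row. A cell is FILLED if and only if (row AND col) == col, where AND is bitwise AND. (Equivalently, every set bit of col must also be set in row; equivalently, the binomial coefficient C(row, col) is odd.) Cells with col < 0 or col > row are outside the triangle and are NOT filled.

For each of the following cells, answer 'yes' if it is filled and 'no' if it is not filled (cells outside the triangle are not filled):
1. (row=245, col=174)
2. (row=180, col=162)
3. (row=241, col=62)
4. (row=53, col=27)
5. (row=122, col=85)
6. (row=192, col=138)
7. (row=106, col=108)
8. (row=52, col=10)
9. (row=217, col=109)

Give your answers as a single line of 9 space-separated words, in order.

Answer: no no no no no no no no no

Derivation:
(245,174): row=0b11110101, col=0b10101110, row AND col = 0b10100100 = 164; 164 != 174 -> empty
(180,162): row=0b10110100, col=0b10100010, row AND col = 0b10100000 = 160; 160 != 162 -> empty
(241,62): row=0b11110001, col=0b111110, row AND col = 0b110000 = 48; 48 != 62 -> empty
(53,27): row=0b110101, col=0b11011, row AND col = 0b10001 = 17; 17 != 27 -> empty
(122,85): row=0b1111010, col=0b1010101, row AND col = 0b1010000 = 80; 80 != 85 -> empty
(192,138): row=0b11000000, col=0b10001010, row AND col = 0b10000000 = 128; 128 != 138 -> empty
(106,108): col outside [0, 106] -> not filled
(52,10): row=0b110100, col=0b1010, row AND col = 0b0 = 0; 0 != 10 -> empty
(217,109): row=0b11011001, col=0b1101101, row AND col = 0b1001001 = 73; 73 != 109 -> empty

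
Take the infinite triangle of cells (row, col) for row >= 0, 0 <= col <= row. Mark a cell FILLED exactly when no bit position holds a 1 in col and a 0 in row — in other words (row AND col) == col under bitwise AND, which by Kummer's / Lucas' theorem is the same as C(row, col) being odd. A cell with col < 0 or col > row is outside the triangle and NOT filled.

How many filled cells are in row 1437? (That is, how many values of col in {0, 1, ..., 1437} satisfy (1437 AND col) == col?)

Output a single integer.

Answer: 128

Derivation:
1437 in binary = 10110011101
popcount(1437) = number of 1-bits in 10110011101 = 7
A col c satisfies (1437 AND c) == c iff every set bit of c is also set in 1437; each of the 7 set bits of 1437 can independently be on or off in c.
count = 2^7 = 128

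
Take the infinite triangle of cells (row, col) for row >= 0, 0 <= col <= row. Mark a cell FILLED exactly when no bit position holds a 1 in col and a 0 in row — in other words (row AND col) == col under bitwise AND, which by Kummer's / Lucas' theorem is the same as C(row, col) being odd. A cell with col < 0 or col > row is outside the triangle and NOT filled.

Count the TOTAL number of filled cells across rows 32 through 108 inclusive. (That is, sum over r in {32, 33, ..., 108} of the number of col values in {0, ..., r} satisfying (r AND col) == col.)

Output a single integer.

Answer: 1168

Derivation:
r32=100000 pc1: +2 =2
r33=100001 pc2: +4 =6
r34=100010 pc2: +4 =10
r35=100011 pc3: +8 =18
r36=100100 pc2: +4 =22
r37=100101 pc3: +8 =30
r38=100110 pc3: +8 =38
r39=100111 pc4: +16 =54
r40=101000 pc2: +4 =58
r41=101001 pc3: +8 =66
r42=101010 pc3: +8 =74
r43=101011 pc4: +16 =90
r44=101100 pc3: +8 =98
r45=101101 pc4: +16 =114
r46=101110 pc4: +16 =130
r47=101111 pc5: +32 =162
r48=110000 pc2: +4 =166
r49=110001 pc3: +8 =174
r50=110010 pc3: +8 =182
r51=110011 pc4: +16 =198
r52=110100 pc3: +8 =206
r53=110101 pc4: +16 =222
r54=110110 pc4: +16 =238
r55=110111 pc5: +32 =270
r56=111000 pc3: +8 =278
r57=111001 pc4: +16 =294
r58=111010 pc4: +16 =310
r59=111011 pc5: +32 =342
r60=111100 pc4: +16 =358
r61=111101 pc5: +32 =390
r62=111110 pc5: +32 =422
r63=111111 pc6: +64 =486
r64=1000000 pc1: +2 =488
r65=1000001 pc2: +4 =492
r66=1000010 pc2: +4 =496
r67=1000011 pc3: +8 =504
r68=1000100 pc2: +4 =508
r69=1000101 pc3: +8 =516
r70=1000110 pc3: +8 =524
r71=1000111 pc4: +16 =540
r72=1001000 pc2: +4 =544
r73=1001001 pc3: +8 =552
r74=1001010 pc3: +8 =560
r75=1001011 pc4: +16 =576
r76=1001100 pc3: +8 =584
r77=1001101 pc4: +16 =600
r78=1001110 pc4: +16 =616
r79=1001111 pc5: +32 =648
r80=1010000 pc2: +4 =652
r81=1010001 pc3: +8 =660
r82=1010010 pc3: +8 =668
r83=1010011 pc4: +16 =684
r84=1010100 pc3: +8 =692
r85=1010101 pc4: +16 =708
r86=1010110 pc4: +16 =724
r87=1010111 pc5: +32 =756
r88=1011000 pc3: +8 =764
r89=1011001 pc4: +16 =780
r90=1011010 pc4: +16 =796
r91=1011011 pc5: +32 =828
r92=1011100 pc4: +16 =844
r93=1011101 pc5: +32 =876
r94=1011110 pc5: +32 =908
r95=1011111 pc6: +64 =972
r96=1100000 pc2: +4 =976
r97=1100001 pc3: +8 =984
r98=1100010 pc3: +8 =992
r99=1100011 pc4: +16 =1008
r100=1100100 pc3: +8 =1016
r101=1100101 pc4: +16 =1032
r102=1100110 pc4: +16 =1048
r103=1100111 pc5: +32 =1080
r104=1101000 pc3: +8 =1088
r105=1101001 pc4: +16 =1104
r106=1101010 pc4: +16 =1120
r107=1101011 pc5: +32 =1152
r108=1101100 pc4: +16 =1168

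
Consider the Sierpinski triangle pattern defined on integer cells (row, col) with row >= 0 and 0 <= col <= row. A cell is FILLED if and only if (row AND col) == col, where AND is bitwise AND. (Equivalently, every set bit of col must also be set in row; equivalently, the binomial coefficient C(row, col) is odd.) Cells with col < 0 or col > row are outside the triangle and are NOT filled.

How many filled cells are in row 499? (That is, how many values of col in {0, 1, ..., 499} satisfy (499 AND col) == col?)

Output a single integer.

499 in binary = 111110011
popcount(499) = number of 1-bits in 111110011 = 7
A col c satisfies (499 AND c) == c iff every set bit of c is also set in 499; each of the 7 set bits of 499 can independently be on or off in c.
count = 2^7 = 128

Answer: 128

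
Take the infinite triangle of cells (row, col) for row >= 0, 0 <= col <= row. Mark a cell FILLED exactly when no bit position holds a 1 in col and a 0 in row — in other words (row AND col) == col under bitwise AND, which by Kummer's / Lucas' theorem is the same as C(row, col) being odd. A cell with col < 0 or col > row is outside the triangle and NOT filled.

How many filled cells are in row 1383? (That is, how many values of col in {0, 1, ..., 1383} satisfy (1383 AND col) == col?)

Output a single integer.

1383 in binary = 10101100111
popcount(1383) = number of 1-bits in 10101100111 = 7
A col c satisfies (1383 AND c) == c iff every set bit of c is also set in 1383; each of the 7 set bits of 1383 can independently be on or off in c.
count = 2^7 = 128

Answer: 128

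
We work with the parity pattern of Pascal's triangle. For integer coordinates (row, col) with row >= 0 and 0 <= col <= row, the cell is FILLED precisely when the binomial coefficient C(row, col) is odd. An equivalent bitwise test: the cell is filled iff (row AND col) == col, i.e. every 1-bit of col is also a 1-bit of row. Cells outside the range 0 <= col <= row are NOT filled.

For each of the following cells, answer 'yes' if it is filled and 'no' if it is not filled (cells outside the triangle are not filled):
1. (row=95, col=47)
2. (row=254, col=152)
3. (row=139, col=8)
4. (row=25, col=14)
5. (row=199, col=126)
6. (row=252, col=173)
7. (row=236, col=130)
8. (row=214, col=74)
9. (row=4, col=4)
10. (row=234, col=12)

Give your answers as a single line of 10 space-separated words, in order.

Answer: no yes yes no no no no no yes no

Derivation:
(95,47): row=0b1011111, col=0b101111, row AND col = 0b1111 = 15; 15 != 47 -> empty
(254,152): row=0b11111110, col=0b10011000, row AND col = 0b10011000 = 152; 152 == 152 -> filled
(139,8): row=0b10001011, col=0b1000, row AND col = 0b1000 = 8; 8 == 8 -> filled
(25,14): row=0b11001, col=0b1110, row AND col = 0b1000 = 8; 8 != 14 -> empty
(199,126): row=0b11000111, col=0b1111110, row AND col = 0b1000110 = 70; 70 != 126 -> empty
(252,173): row=0b11111100, col=0b10101101, row AND col = 0b10101100 = 172; 172 != 173 -> empty
(236,130): row=0b11101100, col=0b10000010, row AND col = 0b10000000 = 128; 128 != 130 -> empty
(214,74): row=0b11010110, col=0b1001010, row AND col = 0b1000010 = 66; 66 != 74 -> empty
(4,4): row=0b100, col=0b100, row AND col = 0b100 = 4; 4 == 4 -> filled
(234,12): row=0b11101010, col=0b1100, row AND col = 0b1000 = 8; 8 != 12 -> empty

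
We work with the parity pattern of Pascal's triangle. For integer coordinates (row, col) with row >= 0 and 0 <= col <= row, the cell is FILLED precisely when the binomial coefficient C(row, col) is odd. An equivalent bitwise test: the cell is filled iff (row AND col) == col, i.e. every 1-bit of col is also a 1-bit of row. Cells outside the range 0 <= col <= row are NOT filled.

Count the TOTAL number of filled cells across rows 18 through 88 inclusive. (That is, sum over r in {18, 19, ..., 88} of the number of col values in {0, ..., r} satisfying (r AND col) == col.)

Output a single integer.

r18=10010 pc2: +4 =4
r19=10011 pc3: +8 =12
r20=10100 pc2: +4 =16
r21=10101 pc3: +8 =24
r22=10110 pc3: +8 =32
r23=10111 pc4: +16 =48
r24=11000 pc2: +4 =52
r25=11001 pc3: +8 =60
r26=11010 pc3: +8 =68
r27=11011 pc4: +16 =84
r28=11100 pc3: +8 =92
r29=11101 pc4: +16 =108
r30=11110 pc4: +16 =124
r31=11111 pc5: +32 =156
r32=100000 pc1: +2 =158
r33=100001 pc2: +4 =162
r34=100010 pc2: +4 =166
r35=100011 pc3: +8 =174
r36=100100 pc2: +4 =178
r37=100101 pc3: +8 =186
r38=100110 pc3: +8 =194
r39=100111 pc4: +16 =210
r40=101000 pc2: +4 =214
r41=101001 pc3: +8 =222
r42=101010 pc3: +8 =230
r43=101011 pc4: +16 =246
r44=101100 pc3: +8 =254
r45=101101 pc4: +16 =270
r46=101110 pc4: +16 =286
r47=101111 pc5: +32 =318
r48=110000 pc2: +4 =322
r49=110001 pc3: +8 =330
r50=110010 pc3: +8 =338
r51=110011 pc4: +16 =354
r52=110100 pc3: +8 =362
r53=110101 pc4: +16 =378
r54=110110 pc4: +16 =394
r55=110111 pc5: +32 =426
r56=111000 pc3: +8 =434
r57=111001 pc4: +16 =450
r58=111010 pc4: +16 =466
r59=111011 pc5: +32 =498
r60=111100 pc4: +16 =514
r61=111101 pc5: +32 =546
r62=111110 pc5: +32 =578
r63=111111 pc6: +64 =642
r64=1000000 pc1: +2 =644
r65=1000001 pc2: +4 =648
r66=1000010 pc2: +4 =652
r67=1000011 pc3: +8 =660
r68=1000100 pc2: +4 =664
r69=1000101 pc3: +8 =672
r70=1000110 pc3: +8 =680
r71=1000111 pc4: +16 =696
r72=1001000 pc2: +4 =700
r73=1001001 pc3: +8 =708
r74=1001010 pc3: +8 =716
r75=1001011 pc4: +16 =732
r76=1001100 pc3: +8 =740
r77=1001101 pc4: +16 =756
r78=1001110 pc4: +16 =772
r79=1001111 pc5: +32 =804
r80=1010000 pc2: +4 =808
r81=1010001 pc3: +8 =816
r82=1010010 pc3: +8 =824
r83=1010011 pc4: +16 =840
r84=1010100 pc3: +8 =848
r85=1010101 pc4: +16 =864
r86=1010110 pc4: +16 =880
r87=1010111 pc5: +32 =912
r88=1011000 pc3: +8 =920

Answer: 920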